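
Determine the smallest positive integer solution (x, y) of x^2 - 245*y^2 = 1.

(x, y) = (51841, 3312)

First expand sqrt(245) as a continued fraction. With x_i = (sqrt(245) + m_i)/d_i and (m_0, d_0) = (0, 1): a_0 = floor(sqrt(245)) = 15, since 15^2 = 225 <= 245 < 256 = 16^2.
Iterate m_{i+1} = d_i*a_i - m_i, d_{i+1} = (245 - m_{i+1}^2)/d_i, a_{i+1} = floor((a_0 + m_{i+1})/d_{i+1}):
  m_1 = 1*15 - 0 = 15, d_1 = (245 - 15^2)/1 = 20/1 = 20, a_1 = floor((15 + 15)/20) = 1.
  m_2 = 20*1 - 15 = 5, d_2 = (245 - 5^2)/20 = 220/20 = 11, a_2 = floor((15 + 5)/11) = 1.
  m_3 = 11*1 - 5 = 6, d_3 = (245 - 6^2)/11 = 209/11 = 19, a_3 = floor((15 + 6)/19) = 1.
  m_4 = 19*1 - 6 = 13, d_4 = (245 - 13^2)/19 = 76/19 = 4, a_4 = floor((15 + 13)/4) = 7.
  m_5 = 4*7 - 13 = 15, d_5 = (245 - 15^2)/4 = 20/4 = 5, a_5 = floor((15 + 15)/5) = 6.
  m_6 = 5*6 - 15 = 15, d_6 = (245 - 15^2)/5 = 20/5 = 4, a_6 = floor((15 + 15)/4) = 7.
  m_7 = 4*7 - 15 = 13, d_7 = (245 - 13^2)/4 = 76/4 = 19, a_7 = floor((15 + 13)/19) = 1.
  m_8 = 19*1 - 13 = 6, d_8 = (245 - 6^2)/19 = 209/19 = 11, a_8 = floor((15 + 6)/11) = 1.
  m_9 = 11*1 - 6 = 5, d_9 = (245 - 5^2)/11 = 220/11 = 20, a_9 = floor((15 + 5)/20) = 1.
  m_10 = 20*1 - 5 = 15, d_10 = (245 - 15^2)/20 = 20/20 = 1, a_10 = floor((15 + 15)/1) = 30.
  m_11 = 1*30 - 15 = 15, d_11 = (245 - 15^2)/1 = 20/1 = 20: (m_11, d_11) = (m_1, d_1) = (15, 20), so from here the quotients repeat a_1, ..., a_10; the period length is 10.
So sqrt(245) = [15; (1, 1, 1, 7, 6, 7, 1, 1, 1, 30)] with period length k = 10.
k is even, so the fundamental solution of x^2 - 245y^2 = 1 is (p_{k-1}, q_{k-1}) = (p_9, q_9); compute convergents through index 9.
Convergents (p_i = a_i*p_{i-1} + p_{i-2}, q_i = a_i*q_{i-1} + q_{i-2} with p_{-2}=0, p_{-1}=1, q_{-2}=1, q_{-1}=0):
  i=0: a_0=15, p_0 = 15*1 + 0 = 15, q_0 = 15*0 + 1 = 1.
  i=1: a_1=1, p_1 = 1*15 + 1 = 16, q_1 = 1*1 + 0 = 1.
  i=2: a_2=1, p_2 = 1*16 + 15 = 31, q_2 = 1*1 + 1 = 2.
  i=3: a_3=1, p_3 = 1*31 + 16 = 47, q_3 = 1*2 + 1 = 3.
  i=4: a_4=7, p_4 = 7*47 + 31 = 360, q_4 = 7*3 + 2 = 23.
  i=5: a_5=6, p_5 = 6*360 + 47 = 2207, q_5 = 6*23 + 3 = 141.
  i=6: a_6=7, p_6 = 7*2207 + 360 = 15809, q_6 = 7*141 + 23 = 1010.
  i=7: a_7=1, p_7 = 1*15809 + 2207 = 18016, q_7 = 1*1010 + 141 = 1151.
  i=8: a_8=1, p_8 = 1*18016 + 15809 = 33825, q_8 = 1*1151 + 1010 = 2161.
  i=9: a_9=1, p_9 = 1*33825 + 18016 = 51841, q_9 = 1*2161 + 1151 = 3312.
Check: 51841^2 - 245*3312^2 = 2687489281 - 2687489280 = 1, so (x, y) = (51841, 3312) solves the equation, and by the theorem it is the least positive solution.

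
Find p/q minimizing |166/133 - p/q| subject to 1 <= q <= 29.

Expand x = 166/133 as a continued fraction with the Euclidean algorithm:
  166 = 1*133 + 33, so a_0 = 1.
  133 = 4*33 + 1, so a_1 = 4.
  33 = 33*1 + 0, so a_2 = 33.
so x = [1; 4, 33].
Convergents (p_i = a_i*p_{i-1} + p_{i-2}, q_i = a_i*q_{i-1} + q_{i-2} with p_{-2}=0, p_{-1}=1, q_{-2}=1, q_{-1}=0), until the denominator exceeds 29:
  i=0: a_0=1, p_0 = 1*1 + 0 = 1, q_0 = 1*0 + 1 = 1.
  i=1: a_1=4, p_1 = 4*1 + 1 = 5, q_1 = 4*1 + 0 = 4.
  i=2: a_2=33, p_2 = 33*5 + 1 = 166, q_2 = 33*4 + 1 = 133.
q_2 = 133 > 29, so the last convergent with denominator <= 29 is p_1/q_1 = 5/4.
The closest fraction with denominator <= 29 is either p_1/q_1 or the intermediate fraction (k*p_1 + p_0)/(k*q_1 + q_0) with the largest k >= 1 whose denominator stays <= 29; these approach x as k grows, and every other convergent or intermediate fraction in range is farther away.
Largest k: floor((29 - q_0)/q_1) = floor((29 - 1)/4) = 7.
That gives (7*5 + 1)/(7*4 + 1) = 36/29.
Compare the errors: |x - 5/4| = |166*4 - 5*133|/(133*4) = 1/532, and |x - 36/29| = |166*29 - 36*133|/(133*29) = 26/3857.
Cross-multiplying, 1*3857 = 3857 < 13832 = 26*532, so 1/532 is smaller: the convergent 5/4 is closer to x than 36/29.

5/4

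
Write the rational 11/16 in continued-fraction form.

Run the Euclidean algorithm on 11 and 16; the successive quotients are the partial quotients a_0, a_1, ... (each step inverts the fractional part left over by the previous one):
  11 = 0*16 + 11, so a_0 = 0.
  16 = 1*11 + 5, so a_1 = 1.
  11 = 2*5 + 1, so a_2 = 2.
  5 = 5*1 + 0, so a_3 = 5.
The remainder reaches 0 after 4 divisions, so the expansion has 4 partial quotients, read off in order.

[0; 1, 2, 5]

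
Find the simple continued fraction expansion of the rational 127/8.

Run the Euclidean algorithm on 127 and 8; the successive quotients are the partial quotients a_0, a_1, ... (each step inverts the fractional part left over by the previous one):
  127 = 15*8 + 7, so a_0 = 15.
  8 = 1*7 + 1, so a_1 = 1.
  7 = 7*1 + 0, so a_2 = 7.
The remainder reaches 0 after 3 divisions, so the expansion has 3 partial quotients, read off in order.

[15; 1, 7]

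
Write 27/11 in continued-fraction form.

Run the Euclidean algorithm on 27 and 11; the successive quotients are the partial quotients a_0, a_1, ... (each step inverts the fractional part left over by the previous one):
  27 = 2*11 + 5, so a_0 = 2.
  11 = 2*5 + 1, so a_1 = 2.
  5 = 5*1 + 0, so a_2 = 5.
The remainder reaches 0 after 3 divisions, so the expansion has 3 partial quotients, read off in order.

[2; 2, 5]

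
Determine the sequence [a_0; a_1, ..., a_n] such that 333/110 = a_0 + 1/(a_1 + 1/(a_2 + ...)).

Run the Euclidean algorithm on 333 and 110; the successive quotients are the partial quotients a_0, a_1, ... (each step inverts the fractional part left over by the previous one):
  333 = 3*110 + 3, so a_0 = 3.
  110 = 36*3 + 2, so a_1 = 36.
  3 = 1*2 + 1, so a_2 = 1.
  2 = 2*1 + 0, so a_3 = 2.
The remainder reaches 0 after 4 divisions, so the expansion has 4 partial quotients, read off in order.

[3; 36, 1, 2]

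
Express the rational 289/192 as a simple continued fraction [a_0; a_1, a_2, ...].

[1; 1, 1, 47, 2]

Run the Euclidean algorithm on 289 and 192; the successive quotients are the partial quotients a_0, a_1, ... (each step inverts the fractional part left over by the previous one):
  289 = 1*192 + 97, so a_0 = 1.
  192 = 1*97 + 95, so a_1 = 1.
  97 = 1*95 + 2, so a_2 = 1.
  95 = 47*2 + 1, so a_3 = 47.
  2 = 2*1 + 0, so a_4 = 2.
The remainder reaches 0 after 5 divisions, so the expansion has 5 partial quotients, read off in order.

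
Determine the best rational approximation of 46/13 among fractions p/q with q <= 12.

39/11

Expand x = 46/13 as a continued fraction with the Euclidean algorithm:
  46 = 3*13 + 7, so a_0 = 3.
  13 = 1*7 + 6, so a_1 = 1.
  7 = 1*6 + 1, so a_2 = 1.
  6 = 6*1 + 0, so a_3 = 6.
so x = [3; 1, 1, 6].
Convergents (p_i = a_i*p_{i-1} + p_{i-2}, q_i = a_i*q_{i-1} + q_{i-2} with p_{-2}=0, p_{-1}=1, q_{-2}=1, q_{-1}=0), until the denominator exceeds 12:
  i=0: a_0=3, p_0 = 3*1 + 0 = 3, q_0 = 3*0 + 1 = 1.
  i=1: a_1=1, p_1 = 1*3 + 1 = 4, q_1 = 1*1 + 0 = 1.
  i=2: a_2=1, p_2 = 1*4 + 3 = 7, q_2 = 1*1 + 1 = 2.
  i=3: a_3=6, p_3 = 6*7 + 4 = 46, q_3 = 6*2 + 1 = 13.
q_3 = 13 > 12, so the last convergent with denominator <= 12 is p_2/q_2 = 7/2.
The closest fraction with denominator <= 12 is either p_2/q_2 or the intermediate fraction (k*p_2 + p_1)/(k*q_2 + q_1) with the largest k >= 1 whose denominator stays <= 12; these approach x as k grows, and every other convergent or intermediate fraction in range is farther away.
Largest k: floor((12 - q_1)/q_2) = floor((12 - 1)/2) = 5.
That gives (5*7 + 4)/(5*2 + 1) = 39/11.
Compare the errors: |x - 7/2| = |46*2 - 7*13|/(13*2) = 1/26, and |x - 39/11| = |46*11 - 39*13|/(13*11) = 1/143.
Cross-multiplying, 1*26 = 26 < 143 = 1*143, so 1/143 is smaller: the intermediate fraction 39/11 is closer to x than 7/2.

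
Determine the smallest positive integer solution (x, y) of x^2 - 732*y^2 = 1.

First expand sqrt(732) as a continued fraction. With x_i = (sqrt(732) + m_i)/d_i and (m_0, d_0) = (0, 1): a_0 = floor(sqrt(732)) = 27, since 27^2 = 729 <= 732 < 784 = 28^2.
Iterate m_{i+1} = d_i*a_i - m_i, d_{i+1} = (732 - m_{i+1}^2)/d_i, a_{i+1} = floor((a_0 + m_{i+1})/d_{i+1}):
  m_1 = 1*27 - 0 = 27, d_1 = (732 - 27^2)/1 = 3/1 = 3, a_1 = floor((27 + 27)/3) = 18.
  m_2 = 3*18 - 27 = 27, d_2 = (732 - 27^2)/3 = 3/3 = 1, a_2 = floor((27 + 27)/1) = 54.
  m_3 = 1*54 - 27 = 27, d_3 = (732 - 27^2)/1 = 3/1 = 3: (m_3, d_3) = (m_1, d_1) = (27, 3), so from here the quotients repeat a_1, a_2; the period length is 2.
So sqrt(732) = [27; (18, 54)] with period length k = 2.
k is even, so the fundamental solution of x^2 - 732y^2 = 1 is (p_{k-1}, q_{k-1}) = (p_1, q_1); compute convergents through index 1.
Convergents (p_i = a_i*p_{i-1} + p_{i-2}, q_i = a_i*q_{i-1} + q_{i-2} with p_{-2}=0, p_{-1}=1, q_{-2}=1, q_{-1}=0):
  i=0: a_0=27, p_0 = 27*1 + 0 = 27, q_0 = 27*0 + 1 = 1.
  i=1: a_1=18, p_1 = 18*27 + 1 = 487, q_1 = 18*1 + 0 = 18.
Check: 487^2 - 732*18^2 = 237169 - 237168 = 1, so (x, y) = (487, 18) solves the equation, and by the theorem it is the least positive solution.

(x, y) = (487, 18)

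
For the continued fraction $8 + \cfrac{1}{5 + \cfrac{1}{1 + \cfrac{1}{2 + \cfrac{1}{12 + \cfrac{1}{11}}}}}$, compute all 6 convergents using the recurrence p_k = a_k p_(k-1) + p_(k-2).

Using the convergent recurrence p_i = a_i*p_{i-1} + p_{i-2}, q_i = a_i*q_{i-1} + q_{i-2} with p_{-2}=0, p_{-1}=1, q_{-2}=1, q_{-1}=0:
  i=0: a_0=8, p_0 = 8*1 + 0 = 8, q_0 = 8*0 + 1 = 1.
  i=1: a_1=5, p_1 = 5*8 + 1 = 41, q_1 = 5*1 + 0 = 5.
  i=2: a_2=1, p_2 = 1*41 + 8 = 49, q_2 = 1*5 + 1 = 6.
  i=3: a_3=2, p_3 = 2*49 + 41 = 139, q_3 = 2*6 + 5 = 17.
  i=4: a_4=12, p_4 = 12*139 + 49 = 1717, q_4 = 12*17 + 6 = 210.
  i=5: a_5=11, p_5 = 11*1717 + 139 = 19026, q_5 = 11*210 + 17 = 2327.

8/1, 41/5, 49/6, 139/17, 1717/210, 19026/2327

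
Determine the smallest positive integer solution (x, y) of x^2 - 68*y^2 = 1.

First expand sqrt(68) as a continued fraction. With x_i = (sqrt(68) + m_i)/d_i and (m_0, d_0) = (0, 1): a_0 = floor(sqrt(68)) = 8, since 8^2 = 64 <= 68 < 81 = 9^2.
Iterate m_{i+1} = d_i*a_i - m_i, d_{i+1} = (68 - m_{i+1}^2)/d_i, a_{i+1} = floor((a_0 + m_{i+1})/d_{i+1}):
  m_1 = 1*8 - 0 = 8, d_1 = (68 - 8^2)/1 = 4/1 = 4, a_1 = floor((8 + 8)/4) = 4.
  m_2 = 4*4 - 8 = 8, d_2 = (68 - 8^2)/4 = 4/4 = 1, a_2 = floor((8 + 8)/1) = 16.
  m_3 = 1*16 - 8 = 8, d_3 = (68 - 8^2)/1 = 4/1 = 4: (m_3, d_3) = (m_1, d_1) = (8, 4), so from here the quotients repeat a_1, a_2; the period length is 2.
So sqrt(68) = [8; (4, 16)] with period length k = 2.
k is even, so the fundamental solution of x^2 - 68y^2 = 1 is (p_{k-1}, q_{k-1}) = (p_1, q_1); compute convergents through index 1.
Convergents (p_i = a_i*p_{i-1} + p_{i-2}, q_i = a_i*q_{i-1} + q_{i-2} with p_{-2}=0, p_{-1}=1, q_{-2}=1, q_{-1}=0):
  i=0: a_0=8, p_0 = 8*1 + 0 = 8, q_0 = 8*0 + 1 = 1.
  i=1: a_1=4, p_1 = 4*8 + 1 = 33, q_1 = 4*1 + 0 = 4.
Check: 33^2 - 68*4^2 = 1089 - 1088 = 1, so (x, y) = (33, 4) solves the equation, and by the theorem it is the least positive solution.

(x, y) = (33, 4)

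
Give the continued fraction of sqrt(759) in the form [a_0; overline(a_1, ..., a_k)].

Write x_i = (sqrt(759) + m_i)/d_i with (m_0, d_0) = (0, 1). a_0 = floor(sqrt(759)) = 27, since 27^2 = 729 <= 759 < 784 = 28^2.
Iterate m_{i+1} = d_i*a_i - m_i, d_{i+1} = (759 - m_{i+1}^2)/d_i, a_{i+1} = floor((a_0 + m_{i+1})/d_{i+1}):
  m_1 = 1*27 - 0 = 27, d_1 = (759 - 27^2)/1 = 30/1 = 30, a_1 = floor((27 + 27)/30) = 1.
  m_2 = 30*1 - 27 = 3, d_2 = (759 - 3^2)/30 = 750/30 = 25, a_2 = floor((27 + 3)/25) = 1.
  m_3 = 25*1 - 3 = 22, d_3 = (759 - 22^2)/25 = 275/25 = 11, a_3 = floor((27 + 22)/11) = 4.
  m_4 = 11*4 - 22 = 22, d_4 = (759 - 22^2)/11 = 275/11 = 25, a_4 = floor((27 + 22)/25) = 1.
  m_5 = 25*1 - 22 = 3, d_5 = (759 - 3^2)/25 = 750/25 = 30, a_5 = floor((27 + 3)/30) = 1.
  m_6 = 30*1 - 3 = 27, d_6 = (759 - 27^2)/30 = 30/30 = 1, a_6 = floor((27 + 27)/1) = 54.
  m_7 = 1*54 - 27 = 27, d_7 = (759 - 27^2)/1 = 30/1 = 30: (m_7, d_7) = (m_1, d_1) = (27, 30), so from here the quotients repeat a_1, ..., a_6; the period length is 6.
Hence the expansion of sqrt(759) is a_0 = 27 followed by the repeating block 1, 1, 4, 1, 1, 54 (period 6).

[27; overline(1, 1, 4, 1, 1, 54)]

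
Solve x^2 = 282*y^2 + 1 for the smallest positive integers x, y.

First expand sqrt(282) as a continued fraction. With x_i = (sqrt(282) + m_i)/d_i and (m_0, d_0) = (0, 1): a_0 = floor(sqrt(282)) = 16, since 16^2 = 256 <= 282 < 289 = 17^2.
Iterate m_{i+1} = d_i*a_i - m_i, d_{i+1} = (282 - m_{i+1}^2)/d_i, a_{i+1} = floor((a_0 + m_{i+1})/d_{i+1}):
  m_1 = 1*16 - 0 = 16, d_1 = (282 - 16^2)/1 = 26/1 = 26, a_1 = floor((16 + 16)/26) = 1.
  m_2 = 26*1 - 16 = 10, d_2 = (282 - 10^2)/26 = 182/26 = 7, a_2 = floor((16 + 10)/7) = 3.
  m_3 = 7*3 - 10 = 11, d_3 = (282 - 11^2)/7 = 161/7 = 23, a_3 = floor((16 + 11)/23) = 1.
  m_4 = 23*1 - 11 = 12, d_4 = (282 - 12^2)/23 = 138/23 = 6, a_4 = floor((16 + 12)/6) = 4.
  m_5 = 6*4 - 12 = 12, d_5 = (282 - 12^2)/6 = 138/6 = 23, a_5 = floor((16 + 12)/23) = 1.
  m_6 = 23*1 - 12 = 11, d_6 = (282 - 11^2)/23 = 161/23 = 7, a_6 = floor((16 + 11)/7) = 3.
  m_7 = 7*3 - 11 = 10, d_7 = (282 - 10^2)/7 = 182/7 = 26, a_7 = floor((16 + 10)/26) = 1.
  m_8 = 26*1 - 10 = 16, d_8 = (282 - 16^2)/26 = 26/26 = 1, a_8 = floor((16 + 16)/1) = 32.
  m_9 = 1*32 - 16 = 16, d_9 = (282 - 16^2)/1 = 26/1 = 26: (m_9, d_9) = (m_1, d_1) = (16, 26), so from here the quotients repeat a_1, ..., a_8; the period length is 8.
So sqrt(282) = [16; (1, 3, 1, 4, 1, 3, 1, 32)] with period length k = 8.
k is even, so the fundamental solution of x^2 - 282y^2 = 1 is (p_{k-1}, q_{k-1}) = (p_7, q_7); compute convergents through index 7.
Convergents (p_i = a_i*p_{i-1} + p_{i-2}, q_i = a_i*q_{i-1} + q_{i-2} with p_{-2}=0, p_{-1}=1, q_{-2}=1, q_{-1}=0):
  i=0: a_0=16, p_0 = 16*1 + 0 = 16, q_0 = 16*0 + 1 = 1.
  i=1: a_1=1, p_1 = 1*16 + 1 = 17, q_1 = 1*1 + 0 = 1.
  i=2: a_2=3, p_2 = 3*17 + 16 = 67, q_2 = 3*1 + 1 = 4.
  i=3: a_3=1, p_3 = 1*67 + 17 = 84, q_3 = 1*4 + 1 = 5.
  i=4: a_4=4, p_4 = 4*84 + 67 = 403, q_4 = 4*5 + 4 = 24.
  i=5: a_5=1, p_5 = 1*403 + 84 = 487, q_5 = 1*24 + 5 = 29.
  i=6: a_6=3, p_6 = 3*487 + 403 = 1864, q_6 = 3*29 + 24 = 111.
  i=7: a_7=1, p_7 = 1*1864 + 487 = 2351, q_7 = 1*111 + 29 = 140.
Check: 2351^2 - 282*140^2 = 5527201 - 5527200 = 1, so (x, y) = (2351, 140) solves the equation, and by the theorem it is the least positive solution.

(x, y) = (2351, 140)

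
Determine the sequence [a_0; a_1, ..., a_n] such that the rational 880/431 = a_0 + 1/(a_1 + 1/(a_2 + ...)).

[2; 23, 1, 17]

Run the Euclidean algorithm on 880 and 431; the successive quotients are the partial quotients a_0, a_1, ... (each step inverts the fractional part left over by the previous one):
  880 = 2*431 + 18, so a_0 = 2.
  431 = 23*18 + 17, so a_1 = 23.
  18 = 1*17 + 1, so a_2 = 1.
  17 = 17*1 + 0, so a_3 = 17.
The remainder reaches 0 after 4 divisions, so the expansion has 4 partial quotients, read off in order.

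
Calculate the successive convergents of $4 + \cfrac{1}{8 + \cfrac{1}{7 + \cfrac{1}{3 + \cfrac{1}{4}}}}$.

Using the convergent recurrence p_i = a_i*p_{i-1} + p_{i-2}, q_i = a_i*q_{i-1} + q_{i-2} with p_{-2}=0, p_{-1}=1, q_{-2}=1, q_{-1}=0:
  i=0: a_0=4, p_0 = 4*1 + 0 = 4, q_0 = 4*0 + 1 = 1.
  i=1: a_1=8, p_1 = 8*4 + 1 = 33, q_1 = 8*1 + 0 = 8.
  i=2: a_2=7, p_2 = 7*33 + 4 = 235, q_2 = 7*8 + 1 = 57.
  i=3: a_3=3, p_3 = 3*235 + 33 = 738, q_3 = 3*57 + 8 = 179.
  i=4: a_4=4, p_4 = 4*738 + 235 = 3187, q_4 = 4*179 + 57 = 773.

4/1, 33/8, 235/57, 738/179, 3187/773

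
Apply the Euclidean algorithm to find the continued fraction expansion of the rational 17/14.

Run the Euclidean algorithm on 17 and 14; the successive quotients are the partial quotients a_0, a_1, ... (each step inverts the fractional part left over by the previous one):
  17 = 1*14 + 3, so a_0 = 1.
  14 = 4*3 + 2, so a_1 = 4.
  3 = 1*2 + 1, so a_2 = 1.
  2 = 2*1 + 0, so a_3 = 2.
The remainder reaches 0 after 4 divisions, so the expansion has 4 partial quotients, read off in order.

[1; 4, 1, 2]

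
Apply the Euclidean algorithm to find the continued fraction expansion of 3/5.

[0; 1, 1, 2]

Run the Euclidean algorithm on 3 and 5; the successive quotients are the partial quotients a_0, a_1, ... (each step inverts the fractional part left over by the previous one):
  3 = 0*5 + 3, so a_0 = 0.
  5 = 1*3 + 2, so a_1 = 1.
  3 = 1*2 + 1, so a_2 = 1.
  2 = 2*1 + 0, so a_3 = 2.
The remainder reaches 0 after 4 divisions, so the expansion has 4 partial quotients, read off in order.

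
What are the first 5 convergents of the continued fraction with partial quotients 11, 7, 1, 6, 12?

11/1, 78/7, 89/8, 612/55, 7433/668

Using the convergent recurrence p_i = a_i*p_{i-1} + p_{i-2}, q_i = a_i*q_{i-1} + q_{i-2} with p_{-2}=0, p_{-1}=1, q_{-2}=1, q_{-1}=0:
  i=0: a_0=11, p_0 = 11*1 + 0 = 11, q_0 = 11*0 + 1 = 1.
  i=1: a_1=7, p_1 = 7*11 + 1 = 78, q_1 = 7*1 + 0 = 7.
  i=2: a_2=1, p_2 = 1*78 + 11 = 89, q_2 = 1*7 + 1 = 8.
  i=3: a_3=6, p_3 = 6*89 + 78 = 612, q_3 = 6*8 + 7 = 55.
  i=4: a_4=12, p_4 = 12*612 + 89 = 7433, q_4 = 12*55 + 8 = 668.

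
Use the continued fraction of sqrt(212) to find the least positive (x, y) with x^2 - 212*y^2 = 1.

First expand sqrt(212) as a continued fraction. With x_i = (sqrt(212) + m_i)/d_i and (m_0, d_0) = (0, 1): a_0 = floor(sqrt(212)) = 14, since 14^2 = 196 <= 212 < 225 = 15^2.
Iterate m_{i+1} = d_i*a_i - m_i, d_{i+1} = (212 - m_{i+1}^2)/d_i, a_{i+1} = floor((a_0 + m_{i+1})/d_{i+1}):
  m_1 = 1*14 - 0 = 14, d_1 = (212 - 14^2)/1 = 16/1 = 16, a_1 = floor((14 + 14)/16) = 1.
  m_2 = 16*1 - 14 = 2, d_2 = (212 - 2^2)/16 = 208/16 = 13, a_2 = floor((14 + 2)/13) = 1.
  m_3 = 13*1 - 2 = 11, d_3 = (212 - 11^2)/13 = 91/13 = 7, a_3 = floor((14 + 11)/7) = 3.
  m_4 = 7*3 - 11 = 10, d_4 = (212 - 10^2)/7 = 112/7 = 16, a_4 = floor((14 + 10)/16) = 1.
  m_5 = 16*1 - 10 = 6, d_5 = (212 - 6^2)/16 = 176/16 = 11, a_5 = floor((14 + 6)/11) = 1.
  m_6 = 11*1 - 6 = 5, d_6 = (212 - 5^2)/11 = 187/11 = 17, a_6 = floor((14 + 5)/17) = 1.
  m_7 = 17*1 - 5 = 12, d_7 = (212 - 12^2)/17 = 68/17 = 4, a_7 = floor((14 + 12)/4) = 6.
  m_8 = 4*6 - 12 = 12, d_8 = (212 - 12^2)/4 = 68/4 = 17, a_8 = floor((14 + 12)/17) = 1.
  m_9 = 17*1 - 12 = 5, d_9 = (212 - 5^2)/17 = 187/17 = 11, a_9 = floor((14 + 5)/11) = 1.
  m_10 = 11*1 - 5 = 6, d_10 = (212 - 6^2)/11 = 176/11 = 16, a_10 = floor((14 + 6)/16) = 1.
  m_11 = 16*1 - 6 = 10, d_11 = (212 - 10^2)/16 = 112/16 = 7, a_11 = floor((14 + 10)/7) = 3.
  m_12 = 7*3 - 10 = 11, d_12 = (212 - 11^2)/7 = 91/7 = 13, a_12 = floor((14 + 11)/13) = 1.
  m_13 = 13*1 - 11 = 2, d_13 = (212 - 2^2)/13 = 208/13 = 16, a_13 = floor((14 + 2)/16) = 1.
  m_14 = 16*1 - 2 = 14, d_14 = (212 - 14^2)/16 = 16/16 = 1, a_14 = floor((14 + 14)/1) = 28.
  m_15 = 1*28 - 14 = 14, d_15 = (212 - 14^2)/1 = 16/1 = 16: (m_15, d_15) = (m_1, d_1) = (14, 16), so from here the quotients repeat a_1, ..., a_14; the period length is 14.
So sqrt(212) = [14; (1, 1, 3, 1, 1, 1, 6, 1, 1, 1, 3, 1, 1, 28)] with period length k = 14.
k is even, so the fundamental solution of x^2 - 212y^2 = 1 is (p_{k-1}, q_{k-1}) = (p_13, q_13); compute convergents through index 13.
Convergents (p_i = a_i*p_{i-1} + p_{i-2}, q_i = a_i*q_{i-1} + q_{i-2} with p_{-2}=0, p_{-1}=1, q_{-2}=1, q_{-1}=0):
  i=0: a_0=14, p_0 = 14*1 + 0 = 14, q_0 = 14*0 + 1 = 1.
  i=1: a_1=1, p_1 = 1*14 + 1 = 15, q_1 = 1*1 + 0 = 1.
  i=2: a_2=1, p_2 = 1*15 + 14 = 29, q_2 = 1*1 + 1 = 2.
  i=3: a_3=3, p_3 = 3*29 + 15 = 102, q_3 = 3*2 + 1 = 7.
  i=4: a_4=1, p_4 = 1*102 + 29 = 131, q_4 = 1*7 + 2 = 9.
  i=5: a_5=1, p_5 = 1*131 + 102 = 233, q_5 = 1*9 + 7 = 16.
  i=6: a_6=1, p_6 = 1*233 + 131 = 364, q_6 = 1*16 + 9 = 25.
  i=7: a_7=6, p_7 = 6*364 + 233 = 2417, q_7 = 6*25 + 16 = 166.
  i=8: a_8=1, p_8 = 1*2417 + 364 = 2781, q_8 = 1*166 + 25 = 191.
  i=9: a_9=1, p_9 = 1*2781 + 2417 = 5198, q_9 = 1*191 + 166 = 357.
  i=10: a_10=1, p_10 = 1*5198 + 2781 = 7979, q_10 = 1*357 + 191 = 548.
  i=11: a_11=3, p_11 = 3*7979 + 5198 = 29135, q_11 = 3*548 + 357 = 2001.
  i=12: a_12=1, p_12 = 1*29135 + 7979 = 37114, q_12 = 1*2001 + 548 = 2549.
  i=13: a_13=1, p_13 = 1*37114 + 29135 = 66249, q_13 = 1*2549 + 2001 = 4550.
Check: 66249^2 - 212*4550^2 = 4388930001 - 4388930000 = 1, so (x, y) = (66249, 4550) solves the equation, and by the theorem it is the least positive solution.

(x, y) = (66249, 4550)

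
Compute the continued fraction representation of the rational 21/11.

Run the Euclidean algorithm on 21 and 11; the successive quotients are the partial quotients a_0, a_1, ... (each step inverts the fractional part left over by the previous one):
  21 = 1*11 + 10, so a_0 = 1.
  11 = 1*10 + 1, so a_1 = 1.
  10 = 10*1 + 0, so a_2 = 10.
The remainder reaches 0 after 3 divisions, so the expansion has 3 partial quotients, read off in order.

[1; 1, 10]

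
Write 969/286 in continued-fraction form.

Run the Euclidean algorithm on 969 and 286; the successive quotients are the partial quotients a_0, a_1, ... (each step inverts the fractional part left over by the previous one):
  969 = 3*286 + 111, so a_0 = 3.
  286 = 2*111 + 64, so a_1 = 2.
  111 = 1*64 + 47, so a_2 = 1.
  64 = 1*47 + 17, so a_3 = 1.
  47 = 2*17 + 13, so a_4 = 2.
  17 = 1*13 + 4, so a_5 = 1.
  13 = 3*4 + 1, so a_6 = 3.
  4 = 4*1 + 0, so a_7 = 4.
The remainder reaches 0 after 8 divisions, so the expansion has 8 partial quotients, read off in order.

[3; 2, 1, 1, 2, 1, 3, 4]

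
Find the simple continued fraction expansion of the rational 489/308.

Run the Euclidean algorithm on 489 and 308; the successive quotients are the partial quotients a_0, a_1, ... (each step inverts the fractional part left over by the previous one):
  489 = 1*308 + 181, so a_0 = 1.
  308 = 1*181 + 127, so a_1 = 1.
  181 = 1*127 + 54, so a_2 = 1.
  127 = 2*54 + 19, so a_3 = 2.
  54 = 2*19 + 16, so a_4 = 2.
  19 = 1*16 + 3, so a_5 = 1.
  16 = 5*3 + 1, so a_6 = 5.
  3 = 3*1 + 0, so a_7 = 3.
The remainder reaches 0 after 8 divisions, so the expansion has 8 partial quotients, read off in order.

[1; 1, 1, 2, 2, 1, 5, 3]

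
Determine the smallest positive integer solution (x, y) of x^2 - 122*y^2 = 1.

First expand sqrt(122) as a continued fraction. With x_i = (sqrt(122) + m_i)/d_i and (m_0, d_0) = (0, 1): a_0 = floor(sqrt(122)) = 11, since 11^2 = 121 <= 122 < 144 = 12^2.
Iterate m_{i+1} = d_i*a_i - m_i, d_{i+1} = (122 - m_{i+1}^2)/d_i, a_{i+1} = floor((a_0 + m_{i+1})/d_{i+1}):
  m_1 = 1*11 - 0 = 11, d_1 = (122 - 11^2)/1 = 1/1 = 1, a_1 = floor((11 + 11)/1) = 22.
  m_2 = 1*22 - 11 = 11, d_2 = (122 - 11^2)/1 = 1/1 = 1: (m_2, d_2) = (m_1, d_1) = (11, 1), so from here the quotient a_1 repeats; the period length is 1.
So sqrt(122) = [11; (22)] with period length k = 1.
k is odd, so (p_{k-1}, q_{k-1}) only solves x^2 - 122y^2 = -1 and the fundamental solution of x^2 - 122y^2 = 1 is (p_{2k-1}, q_{2k-1}) = (p_1, q_1); compute convergents through index 1, running through the period twice.
Convergents (p_i = a_i*p_{i-1} + p_{i-2}, q_i = a_i*q_{i-1} + q_{i-2} with p_{-2}=0, p_{-1}=1, q_{-2}=1, q_{-1}=0):
  i=0: a_0=11, p_0 = 11*1 + 0 = 11, q_0 = 11*0 + 1 = 1.
  i=1: a_1=22, p_1 = 22*11 + 1 = 243, q_1 = 22*1 + 0 = 22.
Indeed p_0^2 - 122*q_0^2 = 121 - 122 = -1, not +1.
Check: 243^2 - 122*22^2 = 59049 - 59048 = 1, so (x, y) = (243, 22) solves the equation, and by the theorem it is the least positive solution.

(x, y) = (243, 22)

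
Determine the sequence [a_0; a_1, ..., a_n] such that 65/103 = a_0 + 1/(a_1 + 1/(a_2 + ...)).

[0; 1, 1, 1, 2, 2, 5]

Run the Euclidean algorithm on 65 and 103; the successive quotients are the partial quotients a_0, a_1, ... (each step inverts the fractional part left over by the previous one):
  65 = 0*103 + 65, so a_0 = 0.
  103 = 1*65 + 38, so a_1 = 1.
  65 = 1*38 + 27, so a_2 = 1.
  38 = 1*27 + 11, so a_3 = 1.
  27 = 2*11 + 5, so a_4 = 2.
  11 = 2*5 + 1, so a_5 = 2.
  5 = 5*1 + 0, so a_6 = 5.
The remainder reaches 0 after 7 divisions, so the expansion has 7 partial quotients, read off in order.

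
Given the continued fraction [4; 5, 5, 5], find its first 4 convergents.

4/1, 21/5, 109/26, 566/135

Using the convergent recurrence p_i = a_i*p_{i-1} + p_{i-2}, q_i = a_i*q_{i-1} + q_{i-2} with p_{-2}=0, p_{-1}=1, q_{-2}=1, q_{-1}=0:
  i=0: a_0=4, p_0 = 4*1 + 0 = 4, q_0 = 4*0 + 1 = 1.
  i=1: a_1=5, p_1 = 5*4 + 1 = 21, q_1 = 5*1 + 0 = 5.
  i=2: a_2=5, p_2 = 5*21 + 4 = 109, q_2 = 5*5 + 1 = 26.
  i=3: a_3=5, p_3 = 5*109 + 21 = 566, q_3 = 5*26 + 5 = 135.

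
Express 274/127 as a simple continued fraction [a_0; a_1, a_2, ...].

[2; 6, 2, 1, 6]

Run the Euclidean algorithm on 274 and 127; the successive quotients are the partial quotients a_0, a_1, ... (each step inverts the fractional part left over by the previous one):
  274 = 2*127 + 20, so a_0 = 2.
  127 = 6*20 + 7, so a_1 = 6.
  20 = 2*7 + 6, so a_2 = 2.
  7 = 1*6 + 1, so a_3 = 1.
  6 = 6*1 + 0, so a_4 = 6.
The remainder reaches 0 after 5 divisions, so the expansion has 5 partial quotients, read off in order.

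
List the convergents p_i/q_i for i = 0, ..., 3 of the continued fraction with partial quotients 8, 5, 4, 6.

8/1, 41/5, 172/21, 1073/131

Using the convergent recurrence p_i = a_i*p_{i-1} + p_{i-2}, q_i = a_i*q_{i-1} + q_{i-2} with p_{-2}=0, p_{-1}=1, q_{-2}=1, q_{-1}=0:
  i=0: a_0=8, p_0 = 8*1 + 0 = 8, q_0 = 8*0 + 1 = 1.
  i=1: a_1=5, p_1 = 5*8 + 1 = 41, q_1 = 5*1 + 0 = 5.
  i=2: a_2=4, p_2 = 4*41 + 8 = 172, q_2 = 4*5 + 1 = 21.
  i=3: a_3=6, p_3 = 6*172 + 41 = 1073, q_3 = 6*21 + 5 = 131.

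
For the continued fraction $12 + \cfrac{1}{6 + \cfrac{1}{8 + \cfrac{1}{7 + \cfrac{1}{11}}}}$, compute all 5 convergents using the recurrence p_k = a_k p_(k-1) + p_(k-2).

Using the convergent recurrence p_i = a_i*p_{i-1} + p_{i-2}, q_i = a_i*q_{i-1} + q_{i-2} with p_{-2}=0, p_{-1}=1, q_{-2}=1, q_{-1}=0:
  i=0: a_0=12, p_0 = 12*1 + 0 = 12, q_0 = 12*0 + 1 = 1.
  i=1: a_1=6, p_1 = 6*12 + 1 = 73, q_1 = 6*1 + 0 = 6.
  i=2: a_2=8, p_2 = 8*73 + 12 = 596, q_2 = 8*6 + 1 = 49.
  i=3: a_3=7, p_3 = 7*596 + 73 = 4245, q_3 = 7*49 + 6 = 349.
  i=4: a_4=11, p_4 = 11*4245 + 596 = 47291, q_4 = 11*349 + 49 = 3888.

12/1, 73/6, 596/49, 4245/349, 47291/3888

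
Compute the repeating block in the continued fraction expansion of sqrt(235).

[15; (3, 30)]

Write x_i = (sqrt(235) + m_i)/d_i with (m_0, d_0) = (0, 1). a_0 = floor(sqrt(235)) = 15, since 15^2 = 225 <= 235 < 256 = 16^2.
Iterate m_{i+1} = d_i*a_i - m_i, d_{i+1} = (235 - m_{i+1}^2)/d_i, a_{i+1} = floor((a_0 + m_{i+1})/d_{i+1}):
  m_1 = 1*15 - 0 = 15, d_1 = (235 - 15^2)/1 = 10/1 = 10, a_1 = floor((15 + 15)/10) = 3.
  m_2 = 10*3 - 15 = 15, d_2 = (235 - 15^2)/10 = 10/10 = 1, a_2 = floor((15 + 15)/1) = 30.
  m_3 = 1*30 - 15 = 15, d_3 = (235 - 15^2)/1 = 10/1 = 10: (m_3, d_3) = (m_1, d_1) = (15, 10), so from here the quotients repeat a_1, a_2; the period length is 2.
Hence the expansion of sqrt(235) is a_0 = 15 followed by the repeating block 3, 30 (period 2).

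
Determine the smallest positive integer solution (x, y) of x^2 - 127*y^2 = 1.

First expand sqrt(127) as a continued fraction. With x_i = (sqrt(127) + m_i)/d_i and (m_0, d_0) = (0, 1): a_0 = floor(sqrt(127)) = 11, since 11^2 = 121 <= 127 < 144 = 12^2.
Iterate m_{i+1} = d_i*a_i - m_i, d_{i+1} = (127 - m_{i+1}^2)/d_i, a_{i+1} = floor((a_0 + m_{i+1})/d_{i+1}):
  m_1 = 1*11 - 0 = 11, d_1 = (127 - 11^2)/1 = 6/1 = 6, a_1 = floor((11 + 11)/6) = 3.
  m_2 = 6*3 - 11 = 7, d_2 = (127 - 7^2)/6 = 78/6 = 13, a_2 = floor((11 + 7)/13) = 1.
  m_3 = 13*1 - 7 = 6, d_3 = (127 - 6^2)/13 = 91/13 = 7, a_3 = floor((11 + 6)/7) = 2.
  m_4 = 7*2 - 6 = 8, d_4 = (127 - 8^2)/7 = 63/7 = 9, a_4 = floor((11 + 8)/9) = 2.
  m_5 = 9*2 - 8 = 10, d_5 = (127 - 10^2)/9 = 27/9 = 3, a_5 = floor((11 + 10)/3) = 7.
  m_6 = 3*7 - 10 = 11, d_6 = (127 - 11^2)/3 = 6/3 = 2, a_6 = floor((11 + 11)/2) = 11.
  m_7 = 2*11 - 11 = 11, d_7 = (127 - 11^2)/2 = 6/2 = 3, a_7 = floor((11 + 11)/3) = 7.
  m_8 = 3*7 - 11 = 10, d_8 = (127 - 10^2)/3 = 27/3 = 9, a_8 = floor((11 + 10)/9) = 2.
  m_9 = 9*2 - 10 = 8, d_9 = (127 - 8^2)/9 = 63/9 = 7, a_9 = floor((11 + 8)/7) = 2.
  m_10 = 7*2 - 8 = 6, d_10 = (127 - 6^2)/7 = 91/7 = 13, a_10 = floor((11 + 6)/13) = 1.
  m_11 = 13*1 - 6 = 7, d_11 = (127 - 7^2)/13 = 78/13 = 6, a_11 = floor((11 + 7)/6) = 3.
  m_12 = 6*3 - 7 = 11, d_12 = (127 - 11^2)/6 = 6/6 = 1, a_12 = floor((11 + 11)/1) = 22.
  m_13 = 1*22 - 11 = 11, d_13 = (127 - 11^2)/1 = 6/1 = 6: (m_13, d_13) = (m_1, d_1) = (11, 6), so from here the quotients repeat a_1, ..., a_12; the period length is 12.
So sqrt(127) = [11; (3, 1, 2, 2, 7, 11, 7, 2, 2, 1, 3, 22)] with period length k = 12.
k is even, so the fundamental solution of x^2 - 127y^2 = 1 is (p_{k-1}, q_{k-1}) = (p_11, q_11); compute convergents through index 11.
Convergents (p_i = a_i*p_{i-1} + p_{i-2}, q_i = a_i*q_{i-1} + q_{i-2} with p_{-2}=0, p_{-1}=1, q_{-2}=1, q_{-1}=0):
  i=0: a_0=11, p_0 = 11*1 + 0 = 11, q_0 = 11*0 + 1 = 1.
  i=1: a_1=3, p_1 = 3*11 + 1 = 34, q_1 = 3*1 + 0 = 3.
  i=2: a_2=1, p_2 = 1*34 + 11 = 45, q_2 = 1*3 + 1 = 4.
  i=3: a_3=2, p_3 = 2*45 + 34 = 124, q_3 = 2*4 + 3 = 11.
  i=4: a_4=2, p_4 = 2*124 + 45 = 293, q_4 = 2*11 + 4 = 26.
  i=5: a_5=7, p_5 = 7*293 + 124 = 2175, q_5 = 7*26 + 11 = 193.
  i=6: a_6=11, p_6 = 11*2175 + 293 = 24218, q_6 = 11*193 + 26 = 2149.
  i=7: a_7=7, p_7 = 7*24218 + 2175 = 171701, q_7 = 7*2149 + 193 = 15236.
  i=8: a_8=2, p_8 = 2*171701 + 24218 = 367620, q_8 = 2*15236 + 2149 = 32621.
  i=9: a_9=2, p_9 = 2*367620 + 171701 = 906941, q_9 = 2*32621 + 15236 = 80478.
  i=10: a_10=1, p_10 = 1*906941 + 367620 = 1274561, q_10 = 1*80478 + 32621 = 113099.
  i=11: a_11=3, p_11 = 3*1274561 + 906941 = 4730624, q_11 = 3*113099 + 80478 = 419775.
Check: 4730624^2 - 127*419775^2 = 22378803429376 - 22378803429375 = 1, so (x, y) = (4730624, 419775) solves the equation, and by the theorem it is the least positive solution.

(x, y) = (4730624, 419775)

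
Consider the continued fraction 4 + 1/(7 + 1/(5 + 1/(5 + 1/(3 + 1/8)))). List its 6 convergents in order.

Using the convergent recurrence p_i = a_i*p_{i-1} + p_{i-2}, q_i = a_i*q_{i-1} + q_{i-2} with p_{-2}=0, p_{-1}=1, q_{-2}=1, q_{-1}=0:
  i=0: a_0=4, p_0 = 4*1 + 0 = 4, q_0 = 4*0 + 1 = 1.
  i=1: a_1=7, p_1 = 7*4 + 1 = 29, q_1 = 7*1 + 0 = 7.
  i=2: a_2=5, p_2 = 5*29 + 4 = 149, q_2 = 5*7 + 1 = 36.
  i=3: a_3=5, p_3 = 5*149 + 29 = 774, q_3 = 5*36 + 7 = 187.
  i=4: a_4=3, p_4 = 3*774 + 149 = 2471, q_4 = 3*187 + 36 = 597.
  i=5: a_5=8, p_5 = 8*2471 + 774 = 20542, q_5 = 8*597 + 187 = 4963.

4/1, 29/7, 149/36, 774/187, 2471/597, 20542/4963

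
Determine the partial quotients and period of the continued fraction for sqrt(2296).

[47; (1, 10, 1, 94)]

Write x_i = (sqrt(2296) + m_i)/d_i with (m_0, d_0) = (0, 1). a_0 = floor(sqrt(2296)) = 47, since 47^2 = 2209 <= 2296 < 2304 = 48^2.
Iterate m_{i+1} = d_i*a_i - m_i, d_{i+1} = (2296 - m_{i+1}^2)/d_i, a_{i+1} = floor((a_0 + m_{i+1})/d_{i+1}):
  m_1 = 1*47 - 0 = 47, d_1 = (2296 - 47^2)/1 = 87/1 = 87, a_1 = floor((47 + 47)/87) = 1.
  m_2 = 87*1 - 47 = 40, d_2 = (2296 - 40^2)/87 = 696/87 = 8, a_2 = floor((47 + 40)/8) = 10.
  m_3 = 8*10 - 40 = 40, d_3 = (2296 - 40^2)/8 = 696/8 = 87, a_3 = floor((47 + 40)/87) = 1.
  m_4 = 87*1 - 40 = 47, d_4 = (2296 - 47^2)/87 = 87/87 = 1, a_4 = floor((47 + 47)/1) = 94.
  m_5 = 1*94 - 47 = 47, d_5 = (2296 - 47^2)/1 = 87/1 = 87: (m_5, d_5) = (m_1, d_1) = (47, 87), so from here the quotients repeat a_1, ..., a_4; the period length is 4.
Hence the expansion of sqrt(2296) is a_0 = 47 followed by the repeating block 1, 10, 1, 94 (period 4).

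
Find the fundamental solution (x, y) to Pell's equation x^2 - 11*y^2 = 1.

(x, y) = (10, 3)

First expand sqrt(11) as a continued fraction. With x_i = (sqrt(11) + m_i)/d_i and (m_0, d_0) = (0, 1): a_0 = floor(sqrt(11)) = 3, since 3^2 = 9 <= 11 < 16 = 4^2.
Iterate m_{i+1} = d_i*a_i - m_i, d_{i+1} = (11 - m_{i+1}^2)/d_i, a_{i+1} = floor((a_0 + m_{i+1})/d_{i+1}):
  m_1 = 1*3 - 0 = 3, d_1 = (11 - 3^2)/1 = 2/1 = 2, a_1 = floor((3 + 3)/2) = 3.
  m_2 = 2*3 - 3 = 3, d_2 = (11 - 3^2)/2 = 2/2 = 1, a_2 = floor((3 + 3)/1) = 6.
  m_3 = 1*6 - 3 = 3, d_3 = (11 - 3^2)/1 = 2/1 = 2: (m_3, d_3) = (m_1, d_1) = (3, 2), so from here the quotients repeat a_1, a_2; the period length is 2.
So sqrt(11) = [3; (3, 6)] with period length k = 2.
k is even, so the fundamental solution of x^2 - 11y^2 = 1 is (p_{k-1}, q_{k-1}) = (p_1, q_1); compute convergents through index 1.
Convergents (p_i = a_i*p_{i-1} + p_{i-2}, q_i = a_i*q_{i-1} + q_{i-2} with p_{-2}=0, p_{-1}=1, q_{-2}=1, q_{-1}=0):
  i=0: a_0=3, p_0 = 3*1 + 0 = 3, q_0 = 3*0 + 1 = 1.
  i=1: a_1=3, p_1 = 3*3 + 1 = 10, q_1 = 3*1 + 0 = 3.
Check: 10^2 - 11*3^2 = 100 - 99 = 1, so (x, y) = (10, 3) solves the equation, and by the theorem it is the least positive solution.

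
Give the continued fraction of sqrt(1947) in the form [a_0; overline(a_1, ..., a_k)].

[44; overline(8, 88)]

Write x_i = (sqrt(1947) + m_i)/d_i with (m_0, d_0) = (0, 1). a_0 = floor(sqrt(1947)) = 44, since 44^2 = 1936 <= 1947 < 2025 = 45^2.
Iterate m_{i+1} = d_i*a_i - m_i, d_{i+1} = (1947 - m_{i+1}^2)/d_i, a_{i+1} = floor((a_0 + m_{i+1})/d_{i+1}):
  m_1 = 1*44 - 0 = 44, d_1 = (1947 - 44^2)/1 = 11/1 = 11, a_1 = floor((44 + 44)/11) = 8.
  m_2 = 11*8 - 44 = 44, d_2 = (1947 - 44^2)/11 = 11/11 = 1, a_2 = floor((44 + 44)/1) = 88.
  m_3 = 1*88 - 44 = 44, d_3 = (1947 - 44^2)/1 = 11/1 = 11: (m_3, d_3) = (m_1, d_1) = (44, 11), so from here the quotients repeat a_1, a_2; the period length is 2.
Hence the expansion of sqrt(1947) is a_0 = 44 followed by the repeating block 8, 88 (period 2).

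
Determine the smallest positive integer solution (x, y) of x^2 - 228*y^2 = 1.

(x, y) = (151, 10)

First expand sqrt(228) as a continued fraction. With x_i = (sqrt(228) + m_i)/d_i and (m_0, d_0) = (0, 1): a_0 = floor(sqrt(228)) = 15, since 15^2 = 225 <= 228 < 256 = 16^2.
Iterate m_{i+1} = d_i*a_i - m_i, d_{i+1} = (228 - m_{i+1}^2)/d_i, a_{i+1} = floor((a_0 + m_{i+1})/d_{i+1}):
  m_1 = 1*15 - 0 = 15, d_1 = (228 - 15^2)/1 = 3/1 = 3, a_1 = floor((15 + 15)/3) = 10.
  m_2 = 3*10 - 15 = 15, d_2 = (228 - 15^2)/3 = 3/3 = 1, a_2 = floor((15 + 15)/1) = 30.
  m_3 = 1*30 - 15 = 15, d_3 = (228 - 15^2)/1 = 3/1 = 3: (m_3, d_3) = (m_1, d_1) = (15, 3), so from here the quotients repeat a_1, a_2; the period length is 2.
So sqrt(228) = [15; (10, 30)] with period length k = 2.
k is even, so the fundamental solution of x^2 - 228y^2 = 1 is (p_{k-1}, q_{k-1}) = (p_1, q_1); compute convergents through index 1.
Convergents (p_i = a_i*p_{i-1} + p_{i-2}, q_i = a_i*q_{i-1} + q_{i-2} with p_{-2}=0, p_{-1}=1, q_{-2}=1, q_{-1}=0):
  i=0: a_0=15, p_0 = 15*1 + 0 = 15, q_0 = 15*0 + 1 = 1.
  i=1: a_1=10, p_1 = 10*15 + 1 = 151, q_1 = 10*1 + 0 = 10.
Check: 151^2 - 228*10^2 = 22801 - 22800 = 1, so (x, y) = (151, 10) solves the equation, and by the theorem it is the least positive solution.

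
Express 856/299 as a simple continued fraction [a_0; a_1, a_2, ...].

[2; 1, 6, 3, 2, 2, 2]

Run the Euclidean algorithm on 856 and 299; the successive quotients are the partial quotients a_0, a_1, ... (each step inverts the fractional part left over by the previous one):
  856 = 2*299 + 258, so a_0 = 2.
  299 = 1*258 + 41, so a_1 = 1.
  258 = 6*41 + 12, so a_2 = 6.
  41 = 3*12 + 5, so a_3 = 3.
  12 = 2*5 + 2, so a_4 = 2.
  5 = 2*2 + 1, so a_5 = 2.
  2 = 2*1 + 0, so a_6 = 2.
The remainder reaches 0 after 7 divisions, so the expansion has 7 partial quotients, read off in order.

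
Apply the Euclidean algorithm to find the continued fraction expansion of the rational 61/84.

Run the Euclidean algorithm on 61 and 84; the successive quotients are the partial quotients a_0, a_1, ... (each step inverts the fractional part left over by the previous one):
  61 = 0*84 + 61, so a_0 = 0.
  84 = 1*61 + 23, so a_1 = 1.
  61 = 2*23 + 15, so a_2 = 2.
  23 = 1*15 + 8, so a_3 = 1.
  15 = 1*8 + 7, so a_4 = 1.
  8 = 1*7 + 1, so a_5 = 1.
  7 = 7*1 + 0, so a_6 = 7.
The remainder reaches 0 after 7 divisions, so the expansion has 7 partial quotients, read off in order.

[0; 1, 2, 1, 1, 1, 7]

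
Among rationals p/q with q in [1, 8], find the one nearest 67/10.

47/7

Expand x = 67/10 as a continued fraction with the Euclidean algorithm:
  67 = 6*10 + 7, so a_0 = 6.
  10 = 1*7 + 3, so a_1 = 1.
  7 = 2*3 + 1, so a_2 = 2.
  3 = 3*1 + 0, so a_3 = 3.
so x = [6; 1, 2, 3].
Convergents (p_i = a_i*p_{i-1} + p_{i-2}, q_i = a_i*q_{i-1} + q_{i-2} with p_{-2}=0, p_{-1}=1, q_{-2}=1, q_{-1}=0), until the denominator exceeds 8:
  i=0: a_0=6, p_0 = 6*1 + 0 = 6, q_0 = 6*0 + 1 = 1.
  i=1: a_1=1, p_1 = 1*6 + 1 = 7, q_1 = 1*1 + 0 = 1.
  i=2: a_2=2, p_2 = 2*7 + 6 = 20, q_2 = 2*1 + 1 = 3.
  i=3: a_3=3, p_3 = 3*20 + 7 = 67, q_3 = 3*3 + 1 = 10.
q_3 = 10 > 8, so the last convergent with denominator <= 8 is p_2/q_2 = 20/3.
The closest fraction with denominator <= 8 is either p_2/q_2 or the intermediate fraction (k*p_2 + p_1)/(k*q_2 + q_1) with the largest k >= 1 whose denominator stays <= 8; these approach x as k grows, and every other convergent or intermediate fraction in range is farther away.
Largest k: floor((8 - q_1)/q_2) = floor((8 - 1)/3) = 2.
That gives (2*20 + 7)/(2*3 + 1) = 47/7.
Compare the errors: |x - 20/3| = |67*3 - 20*10|/(10*3) = 1/30, and |x - 47/7| = |67*7 - 47*10|/(10*7) = 1/70.
Cross-multiplying, 1*30 = 30 < 70 = 1*70, so 1/70 is smaller: the intermediate fraction 47/7 is closer to x than 20/3.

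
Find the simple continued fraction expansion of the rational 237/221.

Run the Euclidean algorithm on 237 and 221; the successive quotients are the partial quotients a_0, a_1, ... (each step inverts the fractional part left over by the previous one):
  237 = 1*221 + 16, so a_0 = 1.
  221 = 13*16 + 13, so a_1 = 13.
  16 = 1*13 + 3, so a_2 = 1.
  13 = 4*3 + 1, so a_3 = 4.
  3 = 3*1 + 0, so a_4 = 3.
The remainder reaches 0 after 5 divisions, so the expansion has 5 partial quotients, read off in order.

[1; 13, 1, 4, 3]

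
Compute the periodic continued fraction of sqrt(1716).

Write x_i = (sqrt(1716) + m_i)/d_i with (m_0, d_0) = (0, 1). a_0 = floor(sqrt(1716)) = 41, since 41^2 = 1681 <= 1716 < 1764 = 42^2.
Iterate m_{i+1} = d_i*a_i - m_i, d_{i+1} = (1716 - m_{i+1}^2)/d_i, a_{i+1} = floor((a_0 + m_{i+1})/d_{i+1}):
  m_1 = 1*41 - 0 = 41, d_1 = (1716 - 41^2)/1 = 35/1 = 35, a_1 = floor((41 + 41)/35) = 2.
  m_2 = 35*2 - 41 = 29, d_2 = (1716 - 29^2)/35 = 875/35 = 25, a_2 = floor((41 + 29)/25) = 2.
  m_3 = 25*2 - 29 = 21, d_3 = (1716 - 21^2)/25 = 1275/25 = 51, a_3 = floor((41 + 21)/51) = 1.
  m_4 = 51*1 - 21 = 30, d_4 = (1716 - 30^2)/51 = 816/51 = 16, a_4 = floor((41 + 30)/16) = 4.
  m_5 = 16*4 - 30 = 34, d_5 = (1716 - 34^2)/16 = 560/16 = 35, a_5 = floor((41 + 34)/35) = 2.
  m_6 = 35*2 - 34 = 36, d_6 = (1716 - 36^2)/35 = 420/35 = 12, a_6 = floor((41 + 36)/12) = 6.
  m_7 = 12*6 - 36 = 36, d_7 = (1716 - 36^2)/12 = 420/12 = 35, a_7 = floor((41 + 36)/35) = 2.
  m_8 = 35*2 - 36 = 34, d_8 = (1716 - 34^2)/35 = 560/35 = 16, a_8 = floor((41 + 34)/16) = 4.
  m_9 = 16*4 - 34 = 30, d_9 = (1716 - 30^2)/16 = 816/16 = 51, a_9 = floor((41 + 30)/51) = 1.
  m_10 = 51*1 - 30 = 21, d_10 = (1716 - 21^2)/51 = 1275/51 = 25, a_10 = floor((41 + 21)/25) = 2.
  m_11 = 25*2 - 21 = 29, d_11 = (1716 - 29^2)/25 = 875/25 = 35, a_11 = floor((41 + 29)/35) = 2.
  m_12 = 35*2 - 29 = 41, d_12 = (1716 - 41^2)/35 = 35/35 = 1, a_12 = floor((41 + 41)/1) = 82.
  m_13 = 1*82 - 41 = 41, d_13 = (1716 - 41^2)/1 = 35/1 = 35: (m_13, d_13) = (m_1, d_1) = (41, 35), so from here the quotients repeat a_1, ..., a_12; the period length is 12.
Hence the expansion of sqrt(1716) is a_0 = 41 followed by the repeating block 2, 2, 1, 4, 2, 6, 2, 4, 1, 2, 2, 82 (period 12).

[41; (2, 2, 1, 4, 2, 6, 2, 4, 1, 2, 2, 82)]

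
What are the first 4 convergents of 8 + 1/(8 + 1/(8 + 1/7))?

8/1, 65/8, 528/65, 3761/463

Using the convergent recurrence p_i = a_i*p_{i-1} + p_{i-2}, q_i = a_i*q_{i-1} + q_{i-2} with p_{-2}=0, p_{-1}=1, q_{-2}=1, q_{-1}=0:
  i=0: a_0=8, p_0 = 8*1 + 0 = 8, q_0 = 8*0 + 1 = 1.
  i=1: a_1=8, p_1 = 8*8 + 1 = 65, q_1 = 8*1 + 0 = 8.
  i=2: a_2=8, p_2 = 8*65 + 8 = 528, q_2 = 8*8 + 1 = 65.
  i=3: a_3=7, p_3 = 7*528 + 65 = 3761, q_3 = 7*65 + 8 = 463.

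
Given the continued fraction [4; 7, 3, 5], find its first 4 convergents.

4/1, 29/7, 91/22, 484/117

Using the convergent recurrence p_i = a_i*p_{i-1} + p_{i-2}, q_i = a_i*q_{i-1} + q_{i-2} with p_{-2}=0, p_{-1}=1, q_{-2}=1, q_{-1}=0:
  i=0: a_0=4, p_0 = 4*1 + 0 = 4, q_0 = 4*0 + 1 = 1.
  i=1: a_1=7, p_1 = 7*4 + 1 = 29, q_1 = 7*1 + 0 = 7.
  i=2: a_2=3, p_2 = 3*29 + 4 = 91, q_2 = 3*7 + 1 = 22.
  i=3: a_3=5, p_3 = 5*91 + 29 = 484, q_3 = 5*22 + 7 = 117.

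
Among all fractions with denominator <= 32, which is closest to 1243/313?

127/32

Expand x = 1243/313 as a continued fraction with the Euclidean algorithm:
  1243 = 3*313 + 304, so a_0 = 3.
  313 = 1*304 + 9, so a_1 = 1.
  304 = 33*9 + 7, so a_2 = 33.
  9 = 1*7 + 2, so a_3 = 1.
  7 = 3*2 + 1, so a_4 = 3.
  2 = 2*1 + 0, so a_5 = 2.
so x = [3; 1, 33, 1, 3, 2].
Convergents (p_i = a_i*p_{i-1} + p_{i-2}, q_i = a_i*q_{i-1} + q_{i-2} with p_{-2}=0, p_{-1}=1, q_{-2}=1, q_{-1}=0), until the denominator exceeds 32:
  i=0: a_0=3, p_0 = 3*1 + 0 = 3, q_0 = 3*0 + 1 = 1.
  i=1: a_1=1, p_1 = 1*3 + 1 = 4, q_1 = 1*1 + 0 = 1.
  i=2: a_2=33, p_2 = 33*4 + 3 = 135, q_2 = 33*1 + 1 = 34.
q_2 = 34 > 32, so the last convergent with denominator <= 32 is p_1/q_1 = 4/1.
The closest fraction with denominator <= 32 is either p_1/q_1 or the intermediate fraction (k*p_1 + p_0)/(k*q_1 + q_0) with the largest k >= 1 whose denominator stays <= 32; these approach x as k grows, and every other convergent or intermediate fraction in range is farther away.
Largest k: floor((32 - q_0)/q_1) = floor((32 - 1)/1) = 31.
That gives (31*4 + 3)/(31*1 + 1) = 127/32.
Compare the errors: |x - 4/1| = |1243*1 - 4*313|/(313*1) = 9/313, and |x - 127/32| = |1243*32 - 127*313|/(313*32) = 25/10016.
Cross-multiplying, 25*313 = 7825 < 90144 = 9*10016, so 25/10016 is smaller: the intermediate fraction 127/32 is closer to x than 4/1.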